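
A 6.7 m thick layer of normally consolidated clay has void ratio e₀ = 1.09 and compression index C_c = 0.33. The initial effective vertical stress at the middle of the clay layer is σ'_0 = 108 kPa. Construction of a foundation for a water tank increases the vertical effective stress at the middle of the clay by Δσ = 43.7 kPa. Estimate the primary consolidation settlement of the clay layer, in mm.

S_c ≈ 156 mm

Final effective stress: σ'_f = σ'_0 + Δσ = 108 + 43.7 = 151.7 kPa.
Normally consolidated clay, so the full stress increment lies on the virgin compression line:
S_c = C_c·H/(1+e₀)·log₁₀(σ'_f/σ'_0) = 0.33×6.7/(1+1.09)×log₁₀(151.7/108)
    = 1.0579 × 0.14756 = 0.1561 m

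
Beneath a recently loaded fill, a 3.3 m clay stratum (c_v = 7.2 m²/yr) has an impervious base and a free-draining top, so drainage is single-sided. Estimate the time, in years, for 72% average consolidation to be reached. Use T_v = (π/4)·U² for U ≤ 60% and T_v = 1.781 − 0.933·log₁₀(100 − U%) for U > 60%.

Drainage path length: H_d = H = 3.3 m (single drainage).
U > 60%: T_v = 1.781 − 0.933·log₁₀(100 − 72) = 0.4308.
t = T_v·H_d²/c_v = 0.4308×3.3²/7.2 = 0.6516 years.

t ≈ 0.652 years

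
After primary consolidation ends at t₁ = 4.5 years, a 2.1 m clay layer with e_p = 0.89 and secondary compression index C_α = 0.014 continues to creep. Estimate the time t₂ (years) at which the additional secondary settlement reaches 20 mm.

t₂ ≈ 86.9 years

S_s = C_α·H/(1+e_p)·log₁₀(t₂/t₁) ⇒ log₁₀(t₂/t₁) = S_s·(1+e_p)/(C_α·H).
log₁₀(t₂/t₁) = 0.02 × (1+0.89) / (0.014×2.1) = 1.286
t₂ = t₁ × 10^1.286 = 4.5 × 19.31 = 86.88 years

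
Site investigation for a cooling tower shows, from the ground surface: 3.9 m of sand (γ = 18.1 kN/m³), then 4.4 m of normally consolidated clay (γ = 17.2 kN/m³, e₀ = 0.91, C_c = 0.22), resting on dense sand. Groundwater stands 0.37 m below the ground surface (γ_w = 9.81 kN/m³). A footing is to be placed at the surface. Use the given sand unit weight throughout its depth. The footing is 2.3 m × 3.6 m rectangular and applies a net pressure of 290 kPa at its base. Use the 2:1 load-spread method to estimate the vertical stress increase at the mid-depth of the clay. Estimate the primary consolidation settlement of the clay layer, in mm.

Mid-depth of clay below the ground surface: z = 3.9 + 4.4/2 = 6.1 m.
Total vertical stress at mid-clay: σ_v = 18.1×3.9 + 17.2×2.2 = 108.43 kPa.
Pore pressure: u = 9.81×(6.1 − 0.37) = 56.211 kPa.
Initial effective stress: σ'_0 = σ_v − u = 108.43 − 56.211 = 52.219 kPa.
Stress increase at mid-clay by the 2:1 spreading method:
Δσ = qBL/((B+z)(L+z)) = 290×2.3×3.6/((2.3+6.1)(3.6+6.1)) = 29.47 kPa
Final effective stress: σ'_f = σ'_0 + Δσ = 52.219 + 29.47 = 81.689 kPa.
Normally consolidated clay, so the full stress increment lies on the virgin compression line:
S_c = C_c·H/(1+e₀)·log₁₀(σ'_f/σ'_0) = 0.22×4.4/(1+0.91)×log₁₀(81.689/52.219)
    = 0.50681 × 0.19434 = 0.09849 m

S_c ≈ 98.5 mm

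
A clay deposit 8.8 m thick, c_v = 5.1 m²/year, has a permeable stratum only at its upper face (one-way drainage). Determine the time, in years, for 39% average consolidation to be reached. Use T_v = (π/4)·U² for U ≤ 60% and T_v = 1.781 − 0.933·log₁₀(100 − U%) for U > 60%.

Drainage path length: H_d = H = 8.8 m (single drainage).
U ≤ 60%: T_v = (π/4)·U² = (π/4)×0.39² = 0.11946.
t = T_v·H_d²/c_v = 0.11946×8.8²/5.1 = 1.814 years.

t ≈ 1.81 years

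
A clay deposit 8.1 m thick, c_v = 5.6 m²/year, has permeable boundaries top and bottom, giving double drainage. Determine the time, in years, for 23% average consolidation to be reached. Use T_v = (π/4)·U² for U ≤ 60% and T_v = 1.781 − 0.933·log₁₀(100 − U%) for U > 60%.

t ≈ 0.122 years

Drainage path length: H_d = H/2 = 4.05 m (double drainage).
U ≤ 60%: T_v = (π/4)·U² = (π/4)×0.23² = 0.041548.
t = T_v·H_d²/c_v = 0.041548×4.05²/5.6 = 0.1217 years.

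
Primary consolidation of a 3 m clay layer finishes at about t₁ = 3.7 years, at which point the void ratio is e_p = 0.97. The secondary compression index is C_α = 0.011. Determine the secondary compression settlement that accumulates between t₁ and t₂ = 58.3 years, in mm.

Secondary compression: S_s = C_α·H/(1+e_p)·log₁₀(t₂/t₁)
S_s = 0.011×3/(1+0.97)×log₁₀(58.3/3.7)
    = 0.01675 × 1.197 = 0.02006 m

S_s ≈ 20.1 mm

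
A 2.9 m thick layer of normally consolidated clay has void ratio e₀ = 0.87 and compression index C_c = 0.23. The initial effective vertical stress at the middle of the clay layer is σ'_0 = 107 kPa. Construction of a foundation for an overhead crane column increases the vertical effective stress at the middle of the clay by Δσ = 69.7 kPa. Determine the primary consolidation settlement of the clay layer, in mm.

S_c ≈ 77.7 mm

Final effective stress: σ'_f = σ'_0 + Δσ = 107 + 69.7 = 176.7 kPa.
Normally consolidated clay, so the full stress increment lies on the virgin compression line:
S_c = C_c·H/(1+e₀)·log₁₀(σ'_f/σ'_0) = 0.23×2.9/(1+0.87)×log₁₀(176.7/107)
    = 0.35668 × 0.21785 = 0.0777 m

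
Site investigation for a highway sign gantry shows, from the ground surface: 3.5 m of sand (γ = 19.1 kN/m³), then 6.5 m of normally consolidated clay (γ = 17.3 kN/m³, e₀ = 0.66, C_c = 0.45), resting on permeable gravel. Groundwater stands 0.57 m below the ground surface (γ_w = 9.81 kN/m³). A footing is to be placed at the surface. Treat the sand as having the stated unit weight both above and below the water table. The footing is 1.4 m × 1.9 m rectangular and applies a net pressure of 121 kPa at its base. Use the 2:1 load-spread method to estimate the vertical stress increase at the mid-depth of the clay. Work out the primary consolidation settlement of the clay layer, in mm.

Mid-depth of clay below the ground surface: z = 3.5 + 6.5/2 = 6.75 m.
Total vertical stress at mid-clay: σ_v = 19.1×3.5 + 17.3×3.25 = 123.08 kPa.
Pore pressure: u = 9.81×(6.75 − 0.57) = 60.626 kPa.
Initial effective stress: σ'_0 = σ_v − u = 123.08 − 60.626 = 62.454 kPa.
Stress increase at mid-clay by the 2:1 spreading method:
Δσ = qBL/((B+z)(L+z)) = 121×1.4×1.9/((1.4+6.75)(1.9+6.75)) = 4.5656 kPa
Final effective stress: σ'_f = σ'_0 + Δσ = 62.454 + 4.5656 = 67.02 kPa.
Normally consolidated clay, so the full stress increment lies on the virgin compression line:
S_c = C_c·H/(1+e₀)·log₁₀(σ'_f/σ'_0) = 0.45×6.5/(1+0.66)×log₁₀(67.02/62.454)
    = 1.762 × 0.030644 = 0.05399 m

S_c ≈ 54 mm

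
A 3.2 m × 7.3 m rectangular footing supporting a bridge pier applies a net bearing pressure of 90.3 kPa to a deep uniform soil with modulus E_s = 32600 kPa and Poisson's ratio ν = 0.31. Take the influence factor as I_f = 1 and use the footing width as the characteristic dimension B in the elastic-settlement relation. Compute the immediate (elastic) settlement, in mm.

S_e ≈ 8.01 mm

Immediate (elastic) settlement: S_e = q·B·(1−ν²)/E_s · I_f.
S_e = 90.3 × 3.2 × (1 − 0.31²) / 32600 × 1
    = 90.3 × 3.2 × 0.9039 / 32600 × 1
    = 0.008012 m = 8.012 mm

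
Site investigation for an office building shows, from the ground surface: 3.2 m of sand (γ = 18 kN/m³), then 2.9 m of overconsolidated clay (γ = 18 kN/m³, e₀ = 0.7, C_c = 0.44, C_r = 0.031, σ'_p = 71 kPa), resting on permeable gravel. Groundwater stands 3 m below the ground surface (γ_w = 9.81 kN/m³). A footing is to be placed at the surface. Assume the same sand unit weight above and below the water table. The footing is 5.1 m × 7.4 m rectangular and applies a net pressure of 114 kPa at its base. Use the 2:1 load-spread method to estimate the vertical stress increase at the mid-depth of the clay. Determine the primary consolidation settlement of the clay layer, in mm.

S_c ≈ 126 mm

Mid-depth of clay below the ground surface: z = 3.2 + 2.9/2 = 4.65 m.
Total vertical stress at mid-clay: σ_v = 18×3.2 + 18×1.45 = 83.7 kPa.
Pore pressure: u = 9.81×(4.65 − 3) = 16.186 kPa.
Initial effective stress: σ'_0 = σ_v − u = 83.7 − 16.186 = 67.514 kPa.
Stress increase at mid-clay by the 2:1 spreading method:
Δσ = qBL/((B+z)(L+z)) = 114×5.1×7.4/((5.1+4.65)(7.4+4.65)) = 36.62 kPa
Final effective stress: σ'_f = 67.514 + 36.62 = 104.13 kPa.
σ'_f = 104.13 > σ'_p = 71 kPa, so the stress path crosses the preconsolidation pressure — recompression up to σ'_p, then virgin compression beyond:
S_c = H/(1+e₀)·[C_r·log₁₀(σ'_p/σ'_0) + C_c·log₁₀(σ'_f/σ'_p)]
    = 2.9/1.7 × [0.031×log₁₀(71/67.514) + 0.44×log₁₀(104.13/71)]
    = 1.7059 × [0.0006778 + 0.07318] = 0.126 m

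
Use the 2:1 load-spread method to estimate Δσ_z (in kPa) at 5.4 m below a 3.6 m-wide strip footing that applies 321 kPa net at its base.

By the 2:1 method the load spreads at 1 horizontal : 2 vertical, so at depth z the loaded area has grown by z in each plan dimension:
Δσ = qB/(B+z) = 321×3.6/(3.6+5.4) = 128.4 kPa

Δσ_z ≈ 128 kPa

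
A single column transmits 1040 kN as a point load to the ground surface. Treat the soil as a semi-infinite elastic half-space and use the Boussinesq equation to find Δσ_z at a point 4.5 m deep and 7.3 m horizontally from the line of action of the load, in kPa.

Boussinesq vertical stress below a point load on an elastic half-space:
Δσ_z = 3P/(2πz²) · [1 + (r/z)²]^(−5/2)
r/z = 7.3/4.5 = 1.6222; [1+(r/z)²]^(−5/2) = 0.039788.
Δσ_z = 3×1040/(2π×4.5²) × 0.039788 = 24.522 × 0.039788 = 0.9757 kPa

Δσ_z ≈ 0.976 kPa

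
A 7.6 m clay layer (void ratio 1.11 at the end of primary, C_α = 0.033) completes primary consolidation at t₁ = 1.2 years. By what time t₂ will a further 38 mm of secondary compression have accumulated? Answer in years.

t₂ ≈ 2.51 years

S_s = C_α·H/(1+e_p)·log₁₀(t₂/t₁) ⇒ log₁₀(t₂/t₁) = S_s·(1+e_p)/(C_α·H).
log₁₀(t₂/t₁) = 0.038 × (1+1.11) / (0.033×7.6) = 0.3197
t₂ = t₁ × 10^0.3197 = 1.2 × 2.088 = 2.505 years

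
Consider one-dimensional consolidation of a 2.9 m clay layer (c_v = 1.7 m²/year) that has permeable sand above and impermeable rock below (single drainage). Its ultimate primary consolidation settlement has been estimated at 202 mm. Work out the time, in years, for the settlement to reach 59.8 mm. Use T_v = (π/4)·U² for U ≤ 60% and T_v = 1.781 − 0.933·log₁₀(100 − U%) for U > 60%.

t ≈ 0.341 years

Drainage path length: H_d = H = 2.9 m (single drainage).
U = S(t)/S_ult = 59.8/202 = 0.296.
U ≤ 60%: T_v = (π/4)·U² = (π/4)×0.29604² = 0.068832.
t = T_v·H_d²/c_v = 0.068832×2.9²/1.7 = 0.3405 years.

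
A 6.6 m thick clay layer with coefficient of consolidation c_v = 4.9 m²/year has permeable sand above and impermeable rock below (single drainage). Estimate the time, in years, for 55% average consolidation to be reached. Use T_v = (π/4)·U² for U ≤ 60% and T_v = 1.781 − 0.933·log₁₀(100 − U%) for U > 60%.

t ≈ 2.11 years

Drainage path length: H_d = H = 6.6 m (single drainage).
U ≤ 60%: T_v = (π/4)·U² = (π/4)×0.55² = 0.23758.
t = T_v·H_d²/c_v = 0.23758×6.6²/4.9 = 2.112 years.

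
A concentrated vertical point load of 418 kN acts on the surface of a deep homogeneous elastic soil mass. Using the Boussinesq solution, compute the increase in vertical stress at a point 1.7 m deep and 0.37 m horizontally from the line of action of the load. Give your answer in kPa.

Δσ_z ≈ 61.5 kPa

Boussinesq vertical stress below a point load on an elastic half-space:
Δσ_z = 3P/(2πz²) · [1 + (r/z)²]^(−5/2)
r/z = 0.37/1.7 = 0.21765; [1+(r/z)²]^(−5/2) = 0.89074.
Δσ_z = 3×418/(2π×1.7²) × 0.89074 = 69.059 × 0.89074 = 61.51 kPa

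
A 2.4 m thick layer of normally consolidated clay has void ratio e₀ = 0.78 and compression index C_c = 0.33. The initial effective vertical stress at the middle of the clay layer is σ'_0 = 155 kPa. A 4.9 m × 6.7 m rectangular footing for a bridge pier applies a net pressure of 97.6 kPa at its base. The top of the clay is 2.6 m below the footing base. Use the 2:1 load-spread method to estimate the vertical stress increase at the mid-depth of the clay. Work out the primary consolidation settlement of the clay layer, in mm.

Mid-depth of clay below the footing base: z = 2.6 + 2.4/2 = 3.8 m.
Stress increase at mid-clay by the 2:1 spreading method:
Δσ = qBL/((B+z)(L+z)) = 97.6×4.9×6.7/((4.9+3.8)(6.7+3.8)) = 35.076 kPa
Final effective stress: σ'_f = σ'_0 + Δσ = 155 + 35.076 = 190.08 kPa.
Normally consolidated clay, so the full stress increment lies on the virgin compression line:
S_c = C_c·H/(1+e₀)·log₁₀(σ'_f/σ'_0) = 0.33×2.4/(1+0.78)×log₁₀(190.08/155)
    = 0.44494 × 0.088605 = 0.03942 m

S_c ≈ 39.4 mm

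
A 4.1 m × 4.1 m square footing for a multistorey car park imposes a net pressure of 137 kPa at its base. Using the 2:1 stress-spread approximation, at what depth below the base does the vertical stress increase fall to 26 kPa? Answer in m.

z ≈ 5.31 m

2:1 spreading — at depth z the loaded area has grown by z in each plan dimension:
qB²/(B+z)² = Δσ_z ⇒ z = B(√(q/Δσ_z) − 1) = 4.1×(√(137/26) − 1) = 5.311 m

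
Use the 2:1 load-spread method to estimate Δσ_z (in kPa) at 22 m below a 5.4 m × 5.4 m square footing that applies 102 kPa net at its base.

Δσ_z ≈ 3.96 kPa

By the 2:1 method the load spreads at 1 horizontal : 2 vertical, so at depth z the loaded area has grown by z in each plan dimension:
Δσ = qBL/((B+z)(L+z)) = 102×5.4×5.4/((5.4+22)(5.4+22)) = 3.9617 kPa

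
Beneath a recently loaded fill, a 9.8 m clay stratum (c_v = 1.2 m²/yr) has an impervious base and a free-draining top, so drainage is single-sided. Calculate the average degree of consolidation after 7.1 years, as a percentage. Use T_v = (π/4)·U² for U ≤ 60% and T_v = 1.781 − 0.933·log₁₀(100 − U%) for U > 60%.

U ≈ 33.6 %

Drainage path length: H_d = H = 9.8 m (single drainage).
T_v = c_v·t/H_d² = 1.2×7.1/9.8² = 0.088713.
T_v = 0.088713 corresponds to the U ≤ 60% branch:
U = √(4T_v/π) = 0.3361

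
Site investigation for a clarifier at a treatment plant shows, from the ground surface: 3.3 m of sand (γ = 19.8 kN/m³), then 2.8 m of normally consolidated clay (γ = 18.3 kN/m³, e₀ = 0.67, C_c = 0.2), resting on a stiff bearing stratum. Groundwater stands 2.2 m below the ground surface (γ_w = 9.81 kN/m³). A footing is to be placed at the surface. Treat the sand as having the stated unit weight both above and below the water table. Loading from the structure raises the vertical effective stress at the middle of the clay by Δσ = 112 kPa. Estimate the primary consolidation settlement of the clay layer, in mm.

S_c ≈ 144 mm

Mid-depth of clay below the ground surface: z = 3.3 + 2.8/2 = 4.7 m.
Total vertical stress at mid-clay: σ_v = 19.8×3.3 + 18.3×1.4 = 90.96 kPa.
Pore pressure: u = 9.81×(4.7 − 2.2) = 24.525 kPa.
Initial effective stress: σ'_0 = σ_v − u = 90.96 − 24.525 = 66.435 kPa.
Final effective stress: σ'_f = σ'_0 + Δσ = 66.435 + 112 = 178.44 kPa.
Normally consolidated clay, so the full stress increment lies on the virgin compression line:
S_c = C_c·H/(1+e₀)·log₁₀(σ'_f/σ'_0) = 0.2×2.8/(1+0.67)×log₁₀(178.44/66.435)
    = 0.33533 × 0.4291 = 0.1439 m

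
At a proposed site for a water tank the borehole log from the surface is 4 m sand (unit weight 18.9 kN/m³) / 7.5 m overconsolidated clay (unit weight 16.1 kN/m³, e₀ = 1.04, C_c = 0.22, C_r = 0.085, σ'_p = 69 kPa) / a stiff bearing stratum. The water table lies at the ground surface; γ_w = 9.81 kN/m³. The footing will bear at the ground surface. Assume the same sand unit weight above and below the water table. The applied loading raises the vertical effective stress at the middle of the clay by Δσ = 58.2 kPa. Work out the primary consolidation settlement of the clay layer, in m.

S_c ≈ 0.208 m

Mid-depth of clay below the ground surface: z = 4 + 7.5/2 = 7.75 m.
Total vertical stress at mid-clay: σ_v = 18.9×4 + 16.1×3.75 = 135.97 kPa.
Pore pressure: u = 9.81×(7.75 − 0) = 76.028 kPa.
Initial effective stress: σ'_0 = σ_v − u = 135.97 − 76.028 = 59.942 kPa.
Final effective stress: σ'_f = 59.942 + 58.2 = 118.14 kPa.
σ'_f = 118.14 > σ'_p = 69 kPa, so the stress path crosses the preconsolidation pressure — recompression up to σ'_p, then virgin compression beyond:
S_c = H/(1+e₀)·[C_r·log₁₀(σ'_p/σ'_0) + C_c·log₁₀(σ'_f/σ'_p)]
    = 7.5/2.04 × [0.085×log₁₀(69/59.942) + 0.22×log₁₀(118.14/69)]
    = 3.6765 × [0.005195 + 0.051381] = 0.208 m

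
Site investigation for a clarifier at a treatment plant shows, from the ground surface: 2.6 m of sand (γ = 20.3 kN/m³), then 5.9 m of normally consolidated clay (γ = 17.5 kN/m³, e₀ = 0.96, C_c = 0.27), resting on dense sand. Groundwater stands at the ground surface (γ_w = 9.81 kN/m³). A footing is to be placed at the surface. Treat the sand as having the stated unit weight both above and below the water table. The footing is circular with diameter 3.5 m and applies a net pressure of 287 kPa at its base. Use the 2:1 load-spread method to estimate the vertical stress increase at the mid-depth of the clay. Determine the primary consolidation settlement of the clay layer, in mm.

Mid-depth of clay below the ground surface: z = 2.6 + 5.9/2 = 5.55 m.
Total vertical stress at mid-clay: σ_v = 20.3×2.6 + 17.5×2.95 = 104.41 kPa.
Pore pressure: u = 9.81×(5.55 − 0) = 54.446 kPa.
Initial effective stress: σ'_0 = σ_v − u = 104.41 − 54.446 = 49.964 kPa.
Stress increase at mid-clay by the 2:1 spreading method:
Δσ ≈ qD²/(D+z)² = 287×3.5²/(3.5+5.55)² = 42.926 kPa
Final effective stress: σ'_f = σ'_0 + Δσ = 49.964 + 42.926 = 92.89 kPa.
Normally consolidated clay, so the full stress increment lies on the virgin compression line:
S_c = C_c·H/(1+e₀)·log₁₀(σ'_f/σ'_0) = 0.27×5.9/(1+0.96)×log₁₀(92.89/49.964)
    = 0.81276 × 0.26931 = 0.2189 m

S_c ≈ 219 mm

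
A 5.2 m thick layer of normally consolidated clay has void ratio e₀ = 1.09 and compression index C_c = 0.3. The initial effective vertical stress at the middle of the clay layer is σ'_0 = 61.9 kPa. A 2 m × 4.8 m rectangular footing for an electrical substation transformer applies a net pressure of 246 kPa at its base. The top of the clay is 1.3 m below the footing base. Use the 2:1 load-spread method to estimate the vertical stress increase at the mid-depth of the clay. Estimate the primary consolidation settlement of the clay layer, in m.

Mid-depth of clay below the footing base: z = 1.3 + 5.2/2 = 3.9 m.
Stress increase at mid-clay by the 2:1 spreading method:
Δσ = qBL/((B+z)(L+z)) = 246×2×4.8/((2+3.9)(4.8+3.9)) = 46.008 kPa
Final effective stress: σ'_f = σ'_0 + Δσ = 61.9 + 46.008 = 107.91 kPa.
Normally consolidated clay, so the full stress increment lies on the virgin compression line:
S_c = C_c·H/(1+e₀)·log₁₀(σ'_f/σ'_0) = 0.3×5.2/(1+1.09)×log₁₀(107.91/61.9)
    = 0.74641 × 0.24137 = 0.1802 m

S_c ≈ 0.18 m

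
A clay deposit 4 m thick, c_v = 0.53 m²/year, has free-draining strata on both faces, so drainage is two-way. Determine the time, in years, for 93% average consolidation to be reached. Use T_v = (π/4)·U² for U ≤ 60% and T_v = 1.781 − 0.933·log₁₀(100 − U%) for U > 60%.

t ≈ 7.49 years

Drainage path length: H_d = H/2 = 2 m (double drainage).
U > 60%: T_v = 1.781 − 0.933·log₁₀(100 − 93) = 0.99252.
t = T_v·H_d²/c_v = 0.99252×2²/0.53 = 7.491 years.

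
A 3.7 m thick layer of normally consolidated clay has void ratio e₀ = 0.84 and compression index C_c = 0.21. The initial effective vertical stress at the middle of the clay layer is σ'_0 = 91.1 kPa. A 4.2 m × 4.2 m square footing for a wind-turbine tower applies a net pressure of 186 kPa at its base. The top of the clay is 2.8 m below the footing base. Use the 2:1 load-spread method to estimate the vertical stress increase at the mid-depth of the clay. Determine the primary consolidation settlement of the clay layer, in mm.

S_c ≈ 69.4 mm

Mid-depth of clay below the footing base: z = 2.8 + 3.7/2 = 4.65 m.
Stress increase at mid-clay by the 2:1 spreading method:
Δσ = qBL/((B+z)(L+z)) = 186×4.2×4.2/((4.2+4.65)(4.2+4.65)) = 41.891 kPa
Final effective stress: σ'_f = σ'_0 + Δσ = 91.1 + 41.891 = 132.99 kPa.
Normally consolidated clay, so the full stress increment lies on the virgin compression line:
S_c = C_c·H/(1+e₀)·log₁₀(σ'_f/σ'_0) = 0.21×3.7/(1+0.84)×log₁₀(132.99/91.1)
    = 0.42228 × 0.1643 = 0.06938 m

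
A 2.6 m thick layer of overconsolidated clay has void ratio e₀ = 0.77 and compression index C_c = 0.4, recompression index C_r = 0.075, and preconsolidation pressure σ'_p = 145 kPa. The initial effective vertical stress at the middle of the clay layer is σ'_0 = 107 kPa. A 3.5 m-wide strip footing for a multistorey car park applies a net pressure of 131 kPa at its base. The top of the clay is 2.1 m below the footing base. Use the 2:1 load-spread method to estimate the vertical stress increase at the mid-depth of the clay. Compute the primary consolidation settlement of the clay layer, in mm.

Mid-depth of clay below the footing base: z = 2.1 + 2.6/2 = 3.4 m.
Stress increase at mid-clay by the 2:1 spreading method:
Δσ = qB/(B+z) = 131×3.5/(3.5+3.4) = 66.449 kPa
Final effective stress: σ'_f = 107 + 66.449 = 173.45 kPa.
σ'_f = 173.45 > σ'_p = 145 kPa, so the stress path crosses the preconsolidation pressure — recompression up to σ'_p, then virgin compression beyond:
S_c = H/(1+e₀)·[C_r·log₁₀(σ'_p/σ'_0) + C_c·log₁₀(σ'_f/σ'_p)]
    = 2.6/1.77 × [0.075×log₁₀(145/107) + 0.4×log₁₀(173.45/145)]
    = 1.4689 × [0.0098988 + 0.031123] = 0.06026 m

S_c ≈ 60.3 mm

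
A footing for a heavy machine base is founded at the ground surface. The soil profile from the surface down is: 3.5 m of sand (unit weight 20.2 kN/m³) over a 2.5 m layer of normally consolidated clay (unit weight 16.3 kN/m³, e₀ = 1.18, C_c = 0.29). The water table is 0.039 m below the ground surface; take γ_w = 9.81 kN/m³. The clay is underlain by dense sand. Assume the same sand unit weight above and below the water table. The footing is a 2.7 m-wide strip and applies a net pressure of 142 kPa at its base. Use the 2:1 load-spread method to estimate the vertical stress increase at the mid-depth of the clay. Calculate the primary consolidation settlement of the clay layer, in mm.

Mid-depth of clay below the ground surface: z = 3.5 + 2.5/2 = 4.75 m.
Total vertical stress at mid-clay: σ_v = 20.2×3.5 + 16.3×1.25 = 91.075 kPa.
Pore pressure: u = 9.81×(4.75 − 0.039) = 46.215 kPa.
Initial effective stress: σ'_0 = σ_v − u = 91.075 − 46.215 = 44.86 kPa.
Stress increase at mid-clay by the 2:1 spreading method:
Δσ = qB/(B+z) = 142×2.7/(2.7+4.75) = 51.463 kPa
Final effective stress: σ'_f = σ'_0 + Δσ = 44.86 + 51.463 = 96.323 kPa.
Normally consolidated clay, so the full stress increment lies on the virgin compression line:
S_c = C_c·H/(1+e₀)·log₁₀(σ'_f/σ'_0) = 0.29×2.5/(1+1.18)×log₁₀(96.323/44.86)
    = 0.33257 × 0.33187 = 0.1104 m

S_c ≈ 110 mm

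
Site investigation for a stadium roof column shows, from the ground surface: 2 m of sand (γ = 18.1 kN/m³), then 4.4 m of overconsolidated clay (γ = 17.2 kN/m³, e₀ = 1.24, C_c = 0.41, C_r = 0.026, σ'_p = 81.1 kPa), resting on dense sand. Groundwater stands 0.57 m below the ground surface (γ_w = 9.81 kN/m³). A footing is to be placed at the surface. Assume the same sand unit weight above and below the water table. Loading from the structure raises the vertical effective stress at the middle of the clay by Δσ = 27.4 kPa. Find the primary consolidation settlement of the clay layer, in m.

Mid-depth of clay below the ground surface: z = 2 + 4.4/2 = 4.2 m.
Total vertical stress at mid-clay: σ_v = 18.1×2 + 17.2×2.2 = 74.04 kPa.
Pore pressure: u = 9.81×(4.2 − 0.57) = 35.61 kPa.
Initial effective stress: σ'_0 = σ_v − u = 74.04 − 35.61 = 38.43 kPa.
Final effective stress: σ'_f = 38.43 + 27.4 = 65.83 kPa.
σ'_f = 65.83 ≤ σ'_p = 81.1 kPa, so the clay remains overconsolidated and only the recompression index applies:
S_c = C_r·H/(1+e₀)·log₁₀(σ'_f/σ'_0) = 0.026×4.4/2.24×log₁₀(65.83/38.43)
    = 0.051072 × 0.23375 = 0.01194 m

S_c ≈ 0.0119 m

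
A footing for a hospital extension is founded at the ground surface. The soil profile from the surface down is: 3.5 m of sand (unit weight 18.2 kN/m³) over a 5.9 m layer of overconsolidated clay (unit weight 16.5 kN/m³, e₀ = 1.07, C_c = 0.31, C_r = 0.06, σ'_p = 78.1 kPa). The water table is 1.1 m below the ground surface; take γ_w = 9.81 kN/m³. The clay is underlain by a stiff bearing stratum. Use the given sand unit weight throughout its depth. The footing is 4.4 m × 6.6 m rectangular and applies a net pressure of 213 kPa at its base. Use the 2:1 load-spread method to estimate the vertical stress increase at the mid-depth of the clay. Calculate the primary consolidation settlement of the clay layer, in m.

S_c ≈ 0.128 m

Mid-depth of clay below the ground surface: z = 3.5 + 5.9/2 = 6.45 m.
Total vertical stress at mid-clay: σ_v = 18.2×3.5 + 16.5×2.95 = 112.38 kPa.
Pore pressure: u = 9.81×(6.45 − 1.1) = 52.483 kPa.
Initial effective stress: σ'_0 = σ_v − u = 112.38 − 52.483 = 59.897 kPa.
Stress increase at mid-clay by the 2:1 spreading method:
Δσ = qBL/((B+z)(L+z)) = 213×4.4×6.6/((4.4+6.45)(6.6+6.45)) = 43.685 kPa
Final effective stress: σ'_f = 59.897 + 43.685 = 103.58 kPa.
σ'_f = 103.58 > σ'_p = 78.1 kPa, so the stress path crosses the preconsolidation pressure — recompression up to σ'_p, then virgin compression beyond:
S_c = H/(1+e₀)·[C_r·log₁₀(σ'_p/σ'_0) + C_c·log₁₀(σ'_f/σ'_p)]
    = 5.9/2.07 × [0.06×log₁₀(78.1/59.897) + 0.31×log₁₀(103.58/78.1)]
    = 2.8502 × [0.0069148 + 0.038014] = 0.1281 m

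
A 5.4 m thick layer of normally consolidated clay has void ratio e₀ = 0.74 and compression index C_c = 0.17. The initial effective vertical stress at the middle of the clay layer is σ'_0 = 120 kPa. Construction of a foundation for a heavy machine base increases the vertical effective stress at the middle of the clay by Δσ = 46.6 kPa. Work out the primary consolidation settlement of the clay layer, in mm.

Final effective stress: σ'_f = σ'_0 + Δσ = 120 + 46.6 = 166.6 kPa.
Normally consolidated clay, so the full stress increment lies on the virgin compression line:
S_c = C_c·H/(1+e₀)·log₁₀(σ'_f/σ'_0) = 0.17×5.4/(1+0.74)×log₁₀(166.6/120)
    = 0.52759 × 0.14249 = 0.07518 m

S_c ≈ 75.2 mm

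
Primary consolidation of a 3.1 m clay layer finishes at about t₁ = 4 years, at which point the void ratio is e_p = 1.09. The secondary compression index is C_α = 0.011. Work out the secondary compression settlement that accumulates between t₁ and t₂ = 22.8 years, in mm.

Secondary compression: S_s = C_α·H/(1+e_p)·log₁₀(t₂/t₁)
S_s = 0.011×3.1/(1+1.09)×log₁₀(22.8/4)
    = 0.01632 × 0.7559 = 0.01233 m

S_s ≈ 12.3 mm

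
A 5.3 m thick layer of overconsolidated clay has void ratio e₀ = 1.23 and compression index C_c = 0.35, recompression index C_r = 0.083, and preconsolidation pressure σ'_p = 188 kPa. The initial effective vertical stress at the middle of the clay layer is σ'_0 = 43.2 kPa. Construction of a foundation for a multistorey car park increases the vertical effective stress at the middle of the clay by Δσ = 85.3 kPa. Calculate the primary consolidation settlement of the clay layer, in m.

Final effective stress: σ'_f = 43.2 + 85.3 = 128.5 kPa.
σ'_f = 128.5 ≤ σ'_p = 188 kPa, so the clay remains overconsolidated and only the recompression index applies:
S_c = C_r·H/(1+e₀)·log₁₀(σ'_f/σ'_0) = 0.083×5.3/2.23×log₁₀(128.5/43.2)
    = 0.19727 × 0.47342 = 0.09339 m

S_c ≈ 0.0934 m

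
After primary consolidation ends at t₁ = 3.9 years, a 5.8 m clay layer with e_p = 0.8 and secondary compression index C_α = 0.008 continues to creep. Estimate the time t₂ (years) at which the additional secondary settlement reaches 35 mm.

S_s = C_α·H/(1+e_p)·log₁₀(t₂/t₁) ⇒ log₁₀(t₂/t₁) = S_s·(1+e_p)/(C_α·H).
log₁₀(t₂/t₁) = 0.035 × (1+0.8) / (0.008×5.8) = 1.358
t₂ = t₁ × 10^1.358 = 3.9 × 22.79 = 88.88 years

t₂ ≈ 88.9 years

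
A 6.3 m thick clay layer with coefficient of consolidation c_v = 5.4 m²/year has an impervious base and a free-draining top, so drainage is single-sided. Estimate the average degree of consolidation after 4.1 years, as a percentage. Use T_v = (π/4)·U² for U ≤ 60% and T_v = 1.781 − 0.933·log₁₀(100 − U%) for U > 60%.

U ≈ 79.5 %

Drainage path length: H_d = H = 6.3 m (single drainage).
T_v = c_v·t/H_d² = 5.4×4.1/6.3² = 0.55782.
T_v = 0.55782 corresponds to the U > 60% branch:
U = 1 − 10^((1.781 − T_v)/0.933)/100 = 0.7953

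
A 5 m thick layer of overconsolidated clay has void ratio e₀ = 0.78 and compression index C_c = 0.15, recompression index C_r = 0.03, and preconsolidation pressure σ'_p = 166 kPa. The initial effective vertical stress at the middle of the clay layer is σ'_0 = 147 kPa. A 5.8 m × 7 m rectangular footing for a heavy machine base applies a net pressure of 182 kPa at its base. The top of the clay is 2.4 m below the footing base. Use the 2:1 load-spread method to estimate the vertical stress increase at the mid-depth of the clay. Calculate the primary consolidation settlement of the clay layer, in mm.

Mid-depth of clay below the footing base: z = 2.4 + 5/2 = 4.9 m.
Stress increase at mid-clay by the 2:1 spreading method:
Δσ = qBL/((B+z)(L+z)) = 182×5.8×7/((5.8+4.9)(7+4.9)) = 58.032 kPa
Final effective stress: σ'_f = 147 + 58.032 = 205.03 kPa.
σ'_f = 205.03 > σ'_p = 166 kPa, so the stress path crosses the preconsolidation pressure — recompression up to σ'_p, then virgin compression beyond:
S_c = H/(1+e₀)·[C_r·log₁₀(σ'_p/σ'_0) + C_c·log₁₀(σ'_f/σ'_p)]
    = 5/1.78 × [0.03×log₁₀(166/147) + 0.15×log₁₀(205.03/166)]
    = 2.809 × [0.0015837 + 0.013756] = 0.04309 m

S_c ≈ 43.1 mm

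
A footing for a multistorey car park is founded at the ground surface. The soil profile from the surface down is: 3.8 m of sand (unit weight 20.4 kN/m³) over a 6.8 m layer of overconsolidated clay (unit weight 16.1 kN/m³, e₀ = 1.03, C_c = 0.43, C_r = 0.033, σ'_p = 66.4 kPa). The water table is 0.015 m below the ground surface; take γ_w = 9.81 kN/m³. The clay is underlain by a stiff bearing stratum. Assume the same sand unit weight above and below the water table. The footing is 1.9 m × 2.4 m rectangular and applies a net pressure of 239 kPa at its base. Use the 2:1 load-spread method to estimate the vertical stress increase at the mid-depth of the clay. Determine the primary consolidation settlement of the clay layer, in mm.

S_c ≈ 73.4 mm

Mid-depth of clay below the ground surface: z = 3.8 + 6.8/2 = 7.2 m.
Total vertical stress at mid-clay: σ_v = 20.4×3.8 + 16.1×3.4 = 132.26 kPa.
Pore pressure: u = 9.81×(7.2 − 0.015) = 70.485 kPa.
Initial effective stress: σ'_0 = σ_v − u = 132.26 − 70.485 = 61.775 kPa.
Stress increase at mid-clay by the 2:1 spreading method:
Δσ = qBL/((B+z)(L+z)) = 239×1.9×2.4/((1.9+7.2)(2.4+7.2)) = 12.475 kPa
Final effective stress: σ'_f = 61.775 + 12.475 = 74.25 kPa.
σ'_f = 74.25 > σ'_p = 66.4 kPa, so the stress path crosses the preconsolidation pressure — recompression up to σ'_p, then virgin compression beyond:
S_c = H/(1+e₀)·[C_r·log₁₀(σ'_p/σ'_0) + C_c·log₁₀(σ'_f/σ'_p)]
    = 6.8/2.03 × [0.033×log₁₀(66.4/61.775) + 0.43×log₁₀(74.25/66.4)]
    = 3.3498 × [0.0010347 + 0.020867] = 0.07337 m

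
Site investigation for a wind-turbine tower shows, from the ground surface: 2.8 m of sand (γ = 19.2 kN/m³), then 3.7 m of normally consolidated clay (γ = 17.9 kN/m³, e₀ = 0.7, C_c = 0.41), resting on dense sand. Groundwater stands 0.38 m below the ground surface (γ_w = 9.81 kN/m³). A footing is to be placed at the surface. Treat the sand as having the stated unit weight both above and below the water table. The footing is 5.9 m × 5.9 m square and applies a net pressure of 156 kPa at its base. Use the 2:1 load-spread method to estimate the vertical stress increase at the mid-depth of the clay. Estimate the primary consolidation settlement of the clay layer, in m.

S_c ≈ 0.285 m

Mid-depth of clay below the ground surface: z = 2.8 + 3.7/2 = 4.65 m.
Total vertical stress at mid-clay: σ_v = 19.2×2.8 + 17.9×1.85 = 86.875 kPa.
Pore pressure: u = 9.81×(4.65 − 0.38) = 41.889 kPa.
Initial effective stress: σ'_0 = σ_v − u = 86.875 − 41.889 = 44.986 kPa.
Stress increase at mid-clay by the 2:1 spreading method:
Δσ = qBL/((B+z)(L+z)) = 156×5.9×5.9/((5.9+4.65)(5.9+4.65)) = 48.789 kPa
Final effective stress: σ'_f = σ'_0 + Δσ = 44.986 + 48.789 = 93.775 kPa.
Normally consolidated clay, so the full stress increment lies on the virgin compression line:
S_c = C_c·H/(1+e₀)·log₁₀(σ'_f/σ'_0) = 0.41×3.7/(1+0.7)×log₁₀(93.775/44.986)
    = 0.89235 × 0.31901 = 0.2847 m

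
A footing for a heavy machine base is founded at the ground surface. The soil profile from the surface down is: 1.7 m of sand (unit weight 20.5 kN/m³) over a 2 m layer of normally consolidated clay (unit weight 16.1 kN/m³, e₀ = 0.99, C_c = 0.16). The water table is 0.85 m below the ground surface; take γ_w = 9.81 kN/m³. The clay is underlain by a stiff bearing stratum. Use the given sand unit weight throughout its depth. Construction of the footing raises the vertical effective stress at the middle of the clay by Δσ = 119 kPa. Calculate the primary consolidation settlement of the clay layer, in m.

S_c ≈ 0.107 m

Mid-depth of clay below the ground surface: z = 1.7 + 2/2 = 2.7 m.
Total vertical stress at mid-clay: σ_v = 20.5×1.7 + 16.1×1 = 50.95 kPa.
Pore pressure: u = 9.81×(2.7 − 0.85) = 18.149 kPa.
Initial effective stress: σ'_0 = σ_v − u = 50.95 − 18.149 = 32.801 kPa.
Final effective stress: σ'_f = σ'_0 + Δσ = 32.801 + 119 = 151.8 kPa.
Normally consolidated clay, so the full stress increment lies on the virgin compression line:
S_c = C_c·H/(1+e₀)·log₁₀(σ'_f/σ'_0) = 0.16×2/(1+0.99)×log₁₀(151.8/32.801)
    = 0.1608 × 0.66538 = 0.107 m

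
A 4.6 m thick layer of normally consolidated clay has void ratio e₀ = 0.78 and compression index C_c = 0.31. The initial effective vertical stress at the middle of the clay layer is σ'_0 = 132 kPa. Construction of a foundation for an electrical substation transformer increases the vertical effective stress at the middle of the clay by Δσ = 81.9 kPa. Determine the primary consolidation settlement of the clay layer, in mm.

Final effective stress: σ'_f = σ'_0 + Δσ = 132 + 81.9 = 213.9 kPa.
Normally consolidated clay, so the full stress increment lies on the virgin compression line:
S_c = C_c·H/(1+e₀)·log₁₀(σ'_f/σ'_0) = 0.31×4.6/(1+0.78)×log₁₀(213.9/132)
    = 0.80112 × 0.20964 = 0.1679 m

S_c ≈ 168 mm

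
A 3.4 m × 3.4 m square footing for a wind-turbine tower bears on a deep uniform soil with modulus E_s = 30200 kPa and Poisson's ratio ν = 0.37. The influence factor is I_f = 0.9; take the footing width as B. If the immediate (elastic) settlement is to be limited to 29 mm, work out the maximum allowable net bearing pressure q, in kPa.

S_e = q·B·(1−ν²)/E_s · I_f  ⇒  q = S_e·E_s / (B·(1−ν²)·I_f).
q = 0.029 × 30200 / (3.4 × 0.8631 × 0.9) = 331.6 kPa

q ≈ 332 kPa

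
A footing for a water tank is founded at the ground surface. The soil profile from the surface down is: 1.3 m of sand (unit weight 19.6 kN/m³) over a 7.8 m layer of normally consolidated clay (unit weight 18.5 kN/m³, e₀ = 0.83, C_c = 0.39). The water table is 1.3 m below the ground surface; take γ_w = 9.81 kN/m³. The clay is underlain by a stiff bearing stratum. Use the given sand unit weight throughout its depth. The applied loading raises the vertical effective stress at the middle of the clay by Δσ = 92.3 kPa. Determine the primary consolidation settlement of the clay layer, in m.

S_c ≈ 0.677 m

Mid-depth of clay below the ground surface: z = 1.3 + 7.8/2 = 5.2 m.
Total vertical stress at mid-clay: σ_v = 19.6×1.3 + 18.5×3.9 = 97.63 kPa.
Pore pressure: u = 9.81×(5.2 − 1.3) = 38.259 kPa.
Initial effective stress: σ'_0 = σ_v − u = 97.63 − 38.259 = 59.371 kPa.
Final effective stress: σ'_f = σ'_0 + Δσ = 59.371 + 92.3 = 151.67 kPa.
Normally consolidated clay, so the full stress increment lies on the virgin compression line:
S_c = C_c·H/(1+e₀)·log₁₀(σ'_f/σ'_0) = 0.39×7.8/(1+0.83)×log₁₀(151.67/59.371)
    = 1.6623 × 0.40733 = 0.6771 m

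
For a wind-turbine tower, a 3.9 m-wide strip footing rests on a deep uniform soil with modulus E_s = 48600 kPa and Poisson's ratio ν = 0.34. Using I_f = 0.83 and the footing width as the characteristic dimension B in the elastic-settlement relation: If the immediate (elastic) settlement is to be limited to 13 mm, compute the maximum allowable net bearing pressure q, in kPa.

q ≈ 221 kPa

S_e = q·B·(1−ν²)/E_s · I_f  ⇒  q = S_e·E_s / (B·(1−ν²)·I_f).
q = 0.013 × 48600 / (3.9 × 0.8844 × 0.83) = 220.7 kPa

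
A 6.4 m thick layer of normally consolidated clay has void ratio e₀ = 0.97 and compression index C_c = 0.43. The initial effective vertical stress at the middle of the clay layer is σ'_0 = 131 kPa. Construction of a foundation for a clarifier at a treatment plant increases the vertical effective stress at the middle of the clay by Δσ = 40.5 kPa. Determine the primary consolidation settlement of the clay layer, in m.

S_c ≈ 0.163 m

Final effective stress: σ'_f = σ'_0 + Δσ = 131 + 40.5 = 171.5 kPa.
Normally consolidated clay, so the full stress increment lies on the virgin compression line:
S_c = C_c·H/(1+e₀)·log₁₀(σ'_f/σ'_0) = 0.43×6.4/(1+0.97)×log₁₀(171.5/131)
    = 1.397 × 0.11699 = 0.1634 m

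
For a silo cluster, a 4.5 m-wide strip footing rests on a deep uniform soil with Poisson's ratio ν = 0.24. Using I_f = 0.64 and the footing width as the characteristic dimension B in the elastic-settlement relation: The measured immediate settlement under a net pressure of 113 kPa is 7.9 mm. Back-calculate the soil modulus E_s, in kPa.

S_e = q·B·(1−ν²)/E_s · I_f  ⇒  E_s = q·B·(1−ν²)·I_f / S_e.
E_s = 113 × 4.5 × 0.9424 × 0.64 / 0.0079 = 38820 kPa

E_s ≈ 38800 kPa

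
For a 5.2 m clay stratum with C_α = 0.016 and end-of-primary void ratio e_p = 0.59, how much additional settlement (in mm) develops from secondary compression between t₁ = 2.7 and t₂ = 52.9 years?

S_s ≈ 67.6 mm

Secondary compression: S_s = C_α·H/(1+e_p)·log₁₀(t₂/t₁)
S_s = 0.016×5.2/(1+0.59)×log₁₀(52.9/2.7)
    = 0.05233 × 1.292 = 0.06761 m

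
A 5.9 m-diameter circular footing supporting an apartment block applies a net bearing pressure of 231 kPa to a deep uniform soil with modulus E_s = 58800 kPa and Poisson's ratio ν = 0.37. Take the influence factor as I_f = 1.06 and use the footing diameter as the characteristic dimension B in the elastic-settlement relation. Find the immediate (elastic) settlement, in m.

Immediate (elastic) settlement: S_e = q·B·(1−ν²)/E_s · I_f.
S_e = 231 × 5.9 × (1 − 0.37²) / 58800 × 1.06
    = 231 × 5.9 × 0.8631 / 58800 × 1.06
    = 0.02121 m

S_e ≈ 0.0212 m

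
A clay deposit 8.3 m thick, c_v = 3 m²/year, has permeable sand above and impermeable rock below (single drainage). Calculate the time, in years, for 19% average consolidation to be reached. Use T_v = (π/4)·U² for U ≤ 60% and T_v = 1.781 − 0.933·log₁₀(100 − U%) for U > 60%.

Drainage path length: H_d = H = 8.3 m (single drainage).
U ≤ 60%: T_v = (π/4)·U² = (π/4)×0.19² = 0.028353.
t = T_v·H_d²/c_v = 0.028353×8.3²/3 = 0.6511 years.

t ≈ 0.651 years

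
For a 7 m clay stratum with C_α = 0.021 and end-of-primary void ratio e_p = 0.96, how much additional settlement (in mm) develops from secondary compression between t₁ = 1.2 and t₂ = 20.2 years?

S_s ≈ 92 mm

Secondary compression: S_s = C_α·H/(1+e_p)·log₁₀(t₂/t₁)
S_s = 0.021×7/(1+0.96)×log₁₀(20.2/1.2)
    = 0.075 × 1.226 = 0.09196 m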